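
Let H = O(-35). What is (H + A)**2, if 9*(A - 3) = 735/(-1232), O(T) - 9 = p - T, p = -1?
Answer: 588208009/278784 ≈ 2109.9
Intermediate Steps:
O(T) = 8 - T (O(T) = 9 + (-1 - T) = 8 - T)
H = 43 (H = 8 - 1*(-35) = 8 + 35 = 43)
A = 1549/528 (A = 3 + (735/(-1232))/9 = 3 + (735*(-1/1232))/9 = 3 + (1/9)*(-105/176) = 3 - 35/528 = 1549/528 ≈ 2.9337)
(H + A)**2 = (43 + 1549/528)**2 = (24253/528)**2 = 588208009/278784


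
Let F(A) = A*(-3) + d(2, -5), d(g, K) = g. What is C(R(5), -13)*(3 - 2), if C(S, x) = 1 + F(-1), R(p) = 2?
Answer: 6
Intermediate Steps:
F(A) = 2 - 3*A (F(A) = A*(-3) + 2 = -3*A + 2 = 2 - 3*A)
C(S, x) = 6 (C(S, x) = 1 + (2 - 3*(-1)) = 1 + (2 + 3) = 1 + 5 = 6)
C(R(5), -13)*(3 - 2) = 6*(3 - 2) = 6*1 = 6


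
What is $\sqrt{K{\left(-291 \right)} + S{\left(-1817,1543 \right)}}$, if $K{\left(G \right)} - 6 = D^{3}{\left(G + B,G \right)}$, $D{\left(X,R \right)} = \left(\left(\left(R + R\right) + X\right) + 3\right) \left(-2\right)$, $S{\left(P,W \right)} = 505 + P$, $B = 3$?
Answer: $\sqrt{5213713598} \approx 72206.0$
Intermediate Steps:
$D{\left(X,R \right)} = -6 - 4 R - 2 X$ ($D{\left(X,R \right)} = \left(\left(2 R + X\right) + 3\right) \left(-2\right) = \left(\left(X + 2 R\right) + 3\right) \left(-2\right) = \left(3 + X + 2 R\right) \left(-2\right) = -6 - 4 R - 2 X$)
$K{\left(G \right)} = 6 + \left(-12 - 6 G\right)^{3}$ ($K{\left(G \right)} = 6 + \left(-6 - 4 G - 2 \left(G + 3\right)\right)^{3} = 6 + \left(-6 - 4 G - 2 \left(3 + G\right)\right)^{3} = 6 + \left(-6 - 4 G - \left(6 + 2 G\right)\right)^{3} = 6 + \left(-12 - 6 G\right)^{3}$)
$\sqrt{K{\left(-291 \right)} + S{\left(-1817,1543 \right)}} = \sqrt{\left(6 - 216 \left(2 - 291\right)^{3}\right) + \left(505 - 1817\right)} = \sqrt{\left(6 - 216 \left(-289\right)^{3}\right) - 1312} = \sqrt{\left(6 - -5213714904\right) - 1312} = \sqrt{\left(6 + 5213714904\right) - 1312} = \sqrt{5213714910 - 1312} = \sqrt{5213713598}$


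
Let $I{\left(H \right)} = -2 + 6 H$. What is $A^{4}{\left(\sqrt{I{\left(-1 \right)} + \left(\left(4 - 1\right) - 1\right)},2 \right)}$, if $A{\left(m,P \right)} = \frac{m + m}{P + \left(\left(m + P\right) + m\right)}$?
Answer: $\frac{36}{\left(2 + i \sqrt{6}\right)^{4}} \approx -0.3312 + 0.14109 i$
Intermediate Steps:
$A{\left(m,P \right)} = \frac{2 m}{2 P + 2 m}$ ($A{\left(m,P \right)} = \frac{2 m}{P + \left(\left(P + m\right) + m\right)} = \frac{2 m}{P + \left(P + 2 m\right)} = \frac{2 m}{2 P + 2 m}$)
$A^{4}{\left(\sqrt{I{\left(-1 \right)} + \left(\left(4 - 1\right) - 1\right)},2 \right)} = \left(\frac{\sqrt{\left(-2 + 6 \left(-1\right)\right) + \left(\left(4 - 1\right) - 1\right)}}{2 + \sqrt{\left(-2 + 6 \left(-1\right)\right) + \left(\left(4 - 1\right) - 1\right)}}\right)^{4} = \left(\frac{\sqrt{\left(-2 - 6\right) + \left(3 - 1\right)}}{2 + \sqrt{\left(-2 - 6\right) + \left(3 - 1\right)}}\right)^{4} = \left(\frac{\sqrt{-8 + 2}}{2 + \sqrt{-8 + 2}}\right)^{4} = \left(\frac{\sqrt{-6}}{2 + \sqrt{-6}}\right)^{4} = \left(\frac{i \sqrt{6}}{2 + i \sqrt{6}}\right)^{4} = \frac{36}{\left(2 + i \sqrt{6}\right)^{4}}$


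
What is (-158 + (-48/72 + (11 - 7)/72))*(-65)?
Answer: 185575/18 ≈ 10310.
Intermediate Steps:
(-158 + (-48/72 + (11 - 7)/72))*(-65) = (-158 + (-48*1/72 + 4*(1/72)))*(-65) = (-158 + (-⅔ + 1/18))*(-65) = (-158 - 11/18)*(-65) = -2855/18*(-65) = 185575/18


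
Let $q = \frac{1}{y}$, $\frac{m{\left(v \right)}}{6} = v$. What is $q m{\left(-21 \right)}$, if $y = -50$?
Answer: $\frac{63}{25} \approx 2.52$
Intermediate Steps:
$m{\left(v \right)} = 6 v$
$q = - \frac{1}{50}$ ($q = \frac{1}{-50} = - \frac{1}{50} \approx -0.02$)
$q m{\left(-21 \right)} = - \frac{6 \left(-21\right)}{50} = \left(- \frac{1}{50}\right) \left(-126\right) = \frac{63}{25}$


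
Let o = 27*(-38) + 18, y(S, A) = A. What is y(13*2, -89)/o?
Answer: 89/1008 ≈ 0.088294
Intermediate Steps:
o = -1008 (o = -1026 + 18 = -1008)
y(13*2, -89)/o = -89/(-1008) = -89*(-1/1008) = 89/1008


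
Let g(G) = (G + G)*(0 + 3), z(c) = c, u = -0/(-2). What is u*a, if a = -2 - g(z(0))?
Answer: 0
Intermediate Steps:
u = 0 (u = -0*(-1)/2 = -4*0 = 0)
g(G) = 6*G (g(G) = (2*G)*3 = 6*G)
a = -2 (a = -2 - 6*0 = -2 - 1*0 = -2 + 0 = -2)
u*a = 0*(-2) = 0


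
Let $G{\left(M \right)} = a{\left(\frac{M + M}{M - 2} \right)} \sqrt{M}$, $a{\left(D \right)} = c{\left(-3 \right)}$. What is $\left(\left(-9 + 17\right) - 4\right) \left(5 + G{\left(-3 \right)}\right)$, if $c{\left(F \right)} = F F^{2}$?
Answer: $20 - 108 i \sqrt{3} \approx 20.0 - 187.06 i$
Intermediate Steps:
$c{\left(F \right)} = F^{3}$
$a{\left(D \right)} = -27$ ($a{\left(D \right)} = \left(-3\right)^{3} = -27$)
$G{\left(M \right)} = - 27 \sqrt{M}$
$\left(\left(-9 + 17\right) - 4\right) \left(5 + G{\left(-3 \right)}\right) = \left(\left(-9 + 17\right) - 4\right) \left(5 - 27 \sqrt{-3}\right) = \left(8 - 4\right) \left(5 - 27 i \sqrt{3}\right) = 4 \left(5 - 27 i \sqrt{3}\right) = 20 - 108 i \sqrt{3}$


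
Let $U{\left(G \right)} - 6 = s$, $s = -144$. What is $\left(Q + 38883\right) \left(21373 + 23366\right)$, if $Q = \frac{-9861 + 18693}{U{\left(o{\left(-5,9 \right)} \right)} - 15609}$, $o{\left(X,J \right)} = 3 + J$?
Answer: $\frac{9130958021097}{5249} \approx 1.7396 \cdot 10^{9}$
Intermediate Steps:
$U{\left(G \right)} = -138$ ($U{\left(G \right)} = 6 - 144 = -138$)
$Q = - \frac{2944}{5249}$ ($Q = \frac{-9861 + 18693}{-138 - 15609} = \frac{8832}{-15747} = 8832 \left(- \frac{1}{15747}\right) = - \frac{2944}{5249} \approx -0.56087$)
$\left(Q + 38883\right) \left(21373 + 23366\right) = \left(- \frac{2944}{5249} + 38883\right) \left(21373 + 23366\right) = \frac{204093923}{5249} \cdot 44739 = \frac{9130958021097}{5249}$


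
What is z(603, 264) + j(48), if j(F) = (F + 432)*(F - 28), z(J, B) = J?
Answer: 10203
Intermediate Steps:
j(F) = (-28 + F)*(432 + F) (j(F) = (432 + F)*(-28 + F) = (-28 + F)*(432 + F))
z(603, 264) + j(48) = 603 + (-12096 + 48² + 404*48) = 603 + (-12096 + 2304 + 19392) = 603 + 9600 = 10203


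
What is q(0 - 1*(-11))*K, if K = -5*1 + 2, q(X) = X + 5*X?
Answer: -198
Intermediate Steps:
q(X) = 6*X
K = -3 (K = -5 + 2 = -3)
q(0 - 1*(-11))*K = (6*(0 - 1*(-11)))*(-3) = (6*(0 + 11))*(-3) = (6*11)*(-3) = 66*(-3) = -198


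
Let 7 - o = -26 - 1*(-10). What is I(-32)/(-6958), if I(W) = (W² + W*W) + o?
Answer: -2071/6958 ≈ -0.29764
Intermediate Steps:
o = 23 (o = 7 - (-26 - 1*(-10)) = 7 - (-26 + 10) = 7 - 1*(-16) = 7 + 16 = 23)
I(W) = 23 + 2*W² (I(W) = (W² + W*W) + 23 = (W² + W²) + 23 = 2*W² + 23 = 23 + 2*W²)
I(-32)/(-6958) = (23 + 2*(-32)²)/(-6958) = (23 + 2*1024)*(-1/6958) = (23 + 2048)*(-1/6958) = 2071*(-1/6958) = -2071/6958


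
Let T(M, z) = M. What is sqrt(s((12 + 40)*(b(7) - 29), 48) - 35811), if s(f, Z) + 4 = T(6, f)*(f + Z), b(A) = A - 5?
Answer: I*sqrt(43951) ≈ 209.65*I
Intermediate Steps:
b(A) = -5 + A
s(f, Z) = -4 + 6*Z + 6*f (s(f, Z) = -4 + 6*(f + Z) = -4 + 6*(Z + f) = -4 + (6*Z + 6*f) = -4 + 6*Z + 6*f)
sqrt(s((12 + 40)*(b(7) - 29), 48) - 35811) = sqrt((-4 + 6*48 + 6*((12 + 40)*((-5 + 7) - 29))) - 35811) = sqrt((-4 + 288 + 6*(52*(2 - 29))) - 35811) = sqrt((-4 + 288 + 6*(52*(-27))) - 35811) = sqrt((-4 + 288 + 6*(-1404)) - 35811) = sqrt((-4 + 288 - 8424) - 35811) = sqrt(-8140 - 35811) = sqrt(-43951) = I*sqrt(43951)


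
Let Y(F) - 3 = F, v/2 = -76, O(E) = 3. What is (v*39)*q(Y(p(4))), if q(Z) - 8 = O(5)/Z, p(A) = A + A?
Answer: -539448/11 ≈ -49041.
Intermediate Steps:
v = -152 (v = 2*(-76) = -152)
p(A) = 2*A
Y(F) = 3 + F
q(Z) = 8 + 3/Z
(v*39)*q(Y(p(4))) = (-152*39)*(8 + 3/(3 + 2*4)) = -5928*(8 + 3/(3 + 8)) = -5928*(8 + 3/11) = -5928*91/11 = -539448/11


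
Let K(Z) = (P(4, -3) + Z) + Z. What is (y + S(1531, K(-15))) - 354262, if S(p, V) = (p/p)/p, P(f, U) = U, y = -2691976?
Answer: -4663790377/1531 ≈ -3.0462e+6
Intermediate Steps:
K(Z) = -3 + 2*Z (K(Z) = (-3 + Z) + Z = -3 + 2*Z)
S(p, V) = 1/p
(y + S(1531, K(-15))) - 354262 = (-2691976 + 1/1531) - 354262 = -4121415255/1531 - 354262 = -4663790377/1531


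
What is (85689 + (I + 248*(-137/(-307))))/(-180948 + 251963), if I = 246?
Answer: 26416021/21801605 ≈ 1.2117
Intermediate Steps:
(85689 + (I + 248*(-137/(-307))))/(-180948 + 251963) = (85689 + (246 + 248*(-137/(-307))))/(-180948 + 251963) = (85689 + (246 + 248*(-137*(-1/307))))/71015 = (85689 + (246 + 248*(137/307)))*(1/71015) = (85689 + (246 + 33976/307))*(1/71015) = (85689 + 109498/307)*(1/71015) = (26416021/307)*(1/71015) = 26416021/21801605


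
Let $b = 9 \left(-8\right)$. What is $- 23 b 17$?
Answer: $28152$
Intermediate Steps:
$b = -72$
$- 23 b 17 = \left(-23\right) \left(-72\right) 17 = 1656 \cdot 17 = 28152$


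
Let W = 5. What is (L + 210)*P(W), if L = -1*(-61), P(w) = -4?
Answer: -1084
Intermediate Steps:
L = 61
(L + 210)*P(W) = (61 + 210)*(-4) = 271*(-4) = -1084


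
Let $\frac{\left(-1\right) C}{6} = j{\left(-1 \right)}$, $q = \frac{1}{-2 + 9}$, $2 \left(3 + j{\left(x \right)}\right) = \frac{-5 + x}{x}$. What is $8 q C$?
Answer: $0$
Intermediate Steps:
$j{\left(x \right)} = -3 + \frac{-5 + x}{2 x}$ ($j{\left(x \right)} = -3 + \frac{\left(-5 + x\right) \frac{1}{x}}{2} = -3 + \frac{\frac{1}{x} \left(-5 + x\right)}{2} = -3 + \frac{-5 + x}{2 x}$)
$q = \frac{1}{7} \approx 0.14286$
$C = 0$ ($C = - 6 \frac{5 \left(-1 - -1\right)}{2 \left(-1\right)} = - 6 \cdot \frac{5}{2} \left(-1\right) \left(-1 + 1\right) = - 6 \cdot \frac{5}{2} \left(-1\right) 0 = \left(-6\right) 0 = 0$)
$8 q C = 8 \cdot \frac{1}{7} \cdot 0 = \frac{8}{7} \cdot 0 = 0$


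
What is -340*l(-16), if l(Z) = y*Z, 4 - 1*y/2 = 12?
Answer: -87040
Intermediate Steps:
y = -16 (y = 8 - 2*12 = 8 - 24 = -16)
l(Z) = -16*Z
-340*l(-16) = -(-5440)*(-16) = -340*256 = -87040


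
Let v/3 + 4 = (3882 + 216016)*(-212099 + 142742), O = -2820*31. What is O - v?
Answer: 45754309350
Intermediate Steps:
O = -87420
v = -45754396770 (v = -12 + 3*((3882 + 216016)*(-212099 + 142742)) = -12 + 3*(219898*(-69357)) = -12 + 3*(-15251465586) = -12 - 45754396758 = -45754396770)
O - v = -87420 - 1*(-45754396770) = -87420 + 45754396770 = 45754309350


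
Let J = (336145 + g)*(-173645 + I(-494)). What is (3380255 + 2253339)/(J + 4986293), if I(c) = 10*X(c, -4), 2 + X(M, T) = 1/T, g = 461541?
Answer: -2816797/69263573556 ≈ -4.0668e-5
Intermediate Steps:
X(M, T) = -2 + 1/T
I(c) = -45/2 (I(c) = 10*(-2 + 1/(-4)) = 10*(-2 - ¼) = 10*(-9/4) = -45/2)
J = -138532133405 (J = (336145 + 461541)*(-173645 - 45/2) = 797686*(-347335/2) = -138532133405)
(3380255 + 2253339)/(J + 4986293) = (3380255 + 2253339)/(-138532133405 + 4986293) = 5633594/(-138527147112) = 5633594*(-1/138527147112) = -2816797/69263573556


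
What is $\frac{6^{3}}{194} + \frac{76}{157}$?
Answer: $\frac{24328}{15229} \approx 1.5975$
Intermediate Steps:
$\frac{6^{3}}{194} + \frac{76}{157} = 216 \cdot \frac{1}{194} + 76 \cdot \frac{1}{157} = \frac{108}{97} + \frac{76}{157} = \frac{24328}{15229}$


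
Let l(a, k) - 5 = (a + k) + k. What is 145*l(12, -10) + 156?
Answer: -279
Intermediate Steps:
l(a, k) = 5 + a + 2*k (l(a, k) = 5 + ((a + k) + k) = 5 + (a + 2*k) = 5 + a + 2*k)
145*l(12, -10) + 156 = 145*(5 + 12 + 2*(-10)) + 156 = 145*(5 + 12 - 20) + 156 = 145*(-3) + 156 = -435 + 156 = -279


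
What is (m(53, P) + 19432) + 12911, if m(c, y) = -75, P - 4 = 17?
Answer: 32268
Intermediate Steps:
P = 21 (P = 4 + 17 = 21)
(m(53, P) + 19432) + 12911 = (-75 + 19432) + 12911 = 19357 + 12911 = 32268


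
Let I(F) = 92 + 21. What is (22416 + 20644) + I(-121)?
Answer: 43173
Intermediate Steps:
I(F) = 113
(22416 + 20644) + I(-121) = (22416 + 20644) + 113 = 43060 + 113 = 43173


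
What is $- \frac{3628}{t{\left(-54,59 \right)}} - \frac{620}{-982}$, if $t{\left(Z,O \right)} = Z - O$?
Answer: $\frac{1816378}{55483} \approx 32.738$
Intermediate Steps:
$- \frac{3628}{t{\left(-54,59 \right)}} - \frac{620}{-982} = - \frac{3628}{-54 - 59} - \frac{620}{-982} = - \frac{3628}{-54 - 59} - - \frac{310}{491} = - \frac{3628}{-113} + \frac{310}{491} = \left(-3628\right) \left(- \frac{1}{113}\right) + \frac{310}{491} = \frac{3628}{113} + \frac{310}{491} = \frac{1816378}{55483}$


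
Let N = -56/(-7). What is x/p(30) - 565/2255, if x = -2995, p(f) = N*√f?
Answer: -113/451 - 599*√30/48 ≈ -68.602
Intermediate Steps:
N = 8 (N = -56*(-⅐) = 8)
p(f) = 8*√f
x/p(30) - 565/2255 = -2995*√30/240 - 565/2255 = -599*√30/48 - 565*1/2255 = -599*√30/48 - 113/451 = -113/451 - 599*√30/48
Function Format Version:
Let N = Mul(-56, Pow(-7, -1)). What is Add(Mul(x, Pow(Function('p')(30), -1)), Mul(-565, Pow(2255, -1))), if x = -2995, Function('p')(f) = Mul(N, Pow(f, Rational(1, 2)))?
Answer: Add(Rational(-113, 451), Mul(Rational(-599, 48), Pow(30, Rational(1, 2)))) ≈ -68.602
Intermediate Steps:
N = 8 (N = Mul(-56, Rational(-1, 7)) = 8)
Function('p')(f) = Mul(8, Pow(f, Rational(1, 2)))
Add(Mul(x, Pow(Function('p')(30), -1)), Mul(-565, Pow(2255, -1))) = Add(Mul(-2995, Pow(Mul(8, Pow(30, Rational(1, 2))), -1)), Mul(-565, Pow(2255, -1))) = Add(Mul(-2995, Mul(Rational(1, 240), Pow(30, Rational(1, 2)))), Mul(-565, Rational(1, 2255))) = Add(Mul(Rational(-599, 48), Pow(30, Rational(1, 2))), Rational(-113, 451)) = Add(Rational(-113, 451), Mul(Rational(-599, 48), Pow(30, Rational(1, 2))))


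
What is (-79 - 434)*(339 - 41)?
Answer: -152874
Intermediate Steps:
(-79 - 434)*(339 - 41) = -513*298 = -152874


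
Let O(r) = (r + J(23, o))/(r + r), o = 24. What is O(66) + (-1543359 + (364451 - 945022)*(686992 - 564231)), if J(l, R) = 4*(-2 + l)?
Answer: -1568006437555/22 ≈ -7.1273e+10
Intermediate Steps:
J(l, R) = -8 + 4*l
O(r) = (84 + r)/(2*r) (O(r) = (r + (-8 + 4*23))/(r + r) = (r + (-8 + 92))/((2*r)) = (r + 84)*(1/(2*r)) = (84 + r)*(1/(2*r)) = (84 + r)/(2*r))
O(66) + (-1543359 + (364451 - 945022)*(686992 - 564231)) = (½)*(84 + 66)/66 + (-1543359 + (364451 - 945022)*(686992 - 564231)) = (½)*(1/66)*150 + (-1543359 - 580571*122761) = 25/22 + (-1543359 - 71271476531) = 25/22 - 71273019890 = -1568006437555/22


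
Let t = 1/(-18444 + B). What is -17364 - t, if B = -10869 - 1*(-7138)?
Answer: -385046699/22175 ≈ -17364.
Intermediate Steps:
B = -3731 (B = -10869 + 7138 = -3731)
t = -1/22175 (t = 1/(-18444 - 3731) = 1/(-22175) = -1/22175 ≈ -4.5096e-5)
-17364 - t = -17364 - 1*(-1/22175) = -17364 + 1/22175 = -385046699/22175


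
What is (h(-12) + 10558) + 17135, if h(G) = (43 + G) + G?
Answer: 27712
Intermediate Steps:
h(G) = 43 + 2*G
(h(-12) + 10558) + 17135 = ((43 + 2*(-12)) + 10558) + 17135 = ((43 - 24) + 10558) + 17135 = (19 + 10558) + 17135 = 10577 + 17135 = 27712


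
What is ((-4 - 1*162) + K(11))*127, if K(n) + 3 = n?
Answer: -20066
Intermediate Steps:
K(n) = -3 + n
((-4 - 1*162) + K(11))*127 = ((-4 - 1*162) + (-3 + 11))*127 = ((-4 - 162) + 8)*127 = (-166 + 8)*127 = -158*127 = -20066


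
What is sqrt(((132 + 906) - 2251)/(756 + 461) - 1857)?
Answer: I*sqrt(2751858494)/1217 ≈ 43.104*I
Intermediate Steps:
sqrt(((132 + 906) - 2251)/(756 + 461) - 1857) = sqrt((1038 - 2251)/1217 - 1857) = sqrt(-1213*1/1217 - 1857) = sqrt(-1213/1217 - 1857) = sqrt(-2261182/1217) = I*sqrt(2751858494)/1217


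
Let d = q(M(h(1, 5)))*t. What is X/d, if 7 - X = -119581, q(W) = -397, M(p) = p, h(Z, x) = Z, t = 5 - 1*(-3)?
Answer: -29897/794 ≈ -37.654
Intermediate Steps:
t = 8 (t = 5 + 3 = 8)
X = 119588 (X = 7 - 1*(-119581) = 7 + 119581 = 119588)
d = -3176 (d = -397*8 = -3176)
X/d = 119588/(-3176) = 119588*(-1/3176) = -29897/794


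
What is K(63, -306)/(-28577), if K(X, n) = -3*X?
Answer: 189/28577 ≈ 0.0066137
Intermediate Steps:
K(63, -306)/(-28577) = -3*63/(-28577) = -189*(-1/28577) = 189/28577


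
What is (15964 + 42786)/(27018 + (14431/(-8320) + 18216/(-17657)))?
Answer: 8630741600000/3968706427033 ≈ 2.1747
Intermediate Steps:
(15964 + 42786)/(27018 + (14431/(-8320) + 18216/(-17657))) = 58750/(27018 + (14431*(-1/8320) + 18216*(-1/17657))) = 58750/(27018 + (-14431/8320 - 18216/17657)) = 58750/(27018 - 406365287/146906240) = 58750/(3968706427033/146906240) = 58750*(146906240/3968706427033) = 8630741600000/3968706427033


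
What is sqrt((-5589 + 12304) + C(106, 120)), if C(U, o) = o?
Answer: sqrt(6835) ≈ 82.674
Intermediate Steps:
sqrt((-5589 + 12304) + C(106, 120)) = sqrt((-5589 + 12304) + 120) = sqrt(6715 + 120) = sqrt(6835)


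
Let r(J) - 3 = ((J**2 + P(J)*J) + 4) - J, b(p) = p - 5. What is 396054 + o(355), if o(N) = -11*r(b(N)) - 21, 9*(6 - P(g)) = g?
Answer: -7389646/9 ≈ -8.2107e+5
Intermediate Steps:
P(g) = 6 - g/9
b(p) = -5 + p
r(J) = 7 + J**2 - J + J*(6 - J/9) (r(J) = 3 + (((J**2 + (6 - J/9)*J) + 4) - J) = 3 + (((J**2 + J*(6 - J/9)) + 4) - J) = 3 + ((4 + J**2 + J*(6 - J/9)) - J) = 3 + (4 + J**2 - J + J*(6 - J/9)) = 7 + J**2 - J + J*(6 - J/9))
o(N) = 177 - 55*N - 88*(-5 + N)**2/9 (o(N) = -11*(7 + 5*(-5 + N) + 8*(-5 + N)**2/9) - 21 = -11*(7 + (-25 + 5*N) + 8*(-5 + N)**2/9) - 21 = -11*(-18 + 5*N + 8*(-5 + N)**2/9) - 21 = (198 - 55*N - 88*(-5 + N)**2/9) - 21 = 177 - 55*N - 88*(-5 + N)**2/9)
396054 + o(355) = 396054 + (-607/9 - 88/9*355**2 + (385/9)*355) = 396054 + (-607/9 - 88/9*126025 + 136675/9) = 396054 + (-607/9 - 11090200/9 + 136675/9) = 396054 - 10954132/9 = -7389646/9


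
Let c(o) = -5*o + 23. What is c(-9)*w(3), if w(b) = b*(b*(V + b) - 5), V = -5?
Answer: -2244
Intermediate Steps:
c(o) = 23 - 5*o
w(b) = b*(-5 + b*(-5 + b)) (w(b) = b*(b*(-5 + b) - 5) = b*(-5 + b*(-5 + b)))
c(-9)*w(3) = (23 - 5*(-9))*(3*(-5 + 3² - 5*3)) = (23 + 45)*(3*(-5 + 9 - 15)) = 68*(3*(-11)) = 68*(-33) = -2244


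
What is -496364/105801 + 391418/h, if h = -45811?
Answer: -64151347022/4846849611 ≈ -13.236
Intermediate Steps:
-496364/105801 + 391418/h = -496364/105801 + 391418/(-45811) = -496364*1/105801 + 391418*(-1/45811) = -496364/105801 - 391418/45811 = -64151347022/4846849611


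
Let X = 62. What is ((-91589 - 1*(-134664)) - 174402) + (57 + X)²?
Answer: -117166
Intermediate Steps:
((-91589 - 1*(-134664)) - 174402) + (57 + X)² = ((-91589 - 1*(-134664)) - 174402) + (57 + 62)² = ((-91589 + 134664) - 174402) + 119² = (43075 - 174402) + 14161 = -131327 + 14161 = -117166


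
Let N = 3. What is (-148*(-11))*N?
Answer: 4884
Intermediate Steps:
(-148*(-11))*N = -148*(-11)*3 = 1628*3 = 4884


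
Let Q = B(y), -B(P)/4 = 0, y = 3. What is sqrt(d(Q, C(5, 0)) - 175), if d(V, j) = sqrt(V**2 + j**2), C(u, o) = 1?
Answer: I*sqrt(174) ≈ 13.191*I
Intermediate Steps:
B(P) = 0 (B(P) = -4*0 = 0)
Q = 0
sqrt(d(Q, C(5, 0)) - 175) = sqrt(sqrt(0**2 + 1**2) - 175) = sqrt(sqrt(0 + 1) - 175) = sqrt(sqrt(1) - 175) = sqrt(1 - 175) = sqrt(-174) = I*sqrt(174)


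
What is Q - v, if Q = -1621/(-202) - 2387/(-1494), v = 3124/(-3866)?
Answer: 1521181085/145839051 ≈ 10.431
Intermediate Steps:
v = -1562/1933 (v = 3124*(-1/3866) = -1562/1933 ≈ -0.80807)
Q = 725987/75447 (Q = -1621*(-1/202) - 2387*(-1/1494) = 1621/202 + 2387/1494 = 725987/75447 ≈ 9.6225)
Q - v = 725987/75447 - 1*(-1562/1933) = 725987/75447 + 1562/1933 = 1521181085/145839051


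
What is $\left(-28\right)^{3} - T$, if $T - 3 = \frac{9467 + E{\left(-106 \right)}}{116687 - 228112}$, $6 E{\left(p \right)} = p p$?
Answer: $- \frac{7338973606}{334275} \approx -21955.0$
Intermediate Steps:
$E{\left(p \right)} = \frac{p^{2}}{6}$ ($E{\left(p \right)} = \frac{p p}{6} = \frac{p^{2}}{6}$)
$T = \frac{968806}{334275}$ ($T = 3 + \frac{9467 + \frac{\left(-106\right)^{2}}{6}}{116687 - 228112} = 3 + \frac{9467 + \frac{1}{6} \cdot 11236}{-111425} = 3 + \left(9467 + \frac{5618}{3}\right) \left(- \frac{1}{111425}\right) = 3 + \frac{34019}{3} \left(- \frac{1}{111425}\right) = 3 - \frac{34019}{334275} = \frac{968806}{334275} \approx 2.8982$)
$\left(-28\right)^{3} - T = \left(-28\right)^{3} - \frac{968806}{334275} = -21952 - \frac{968806}{334275} = - \frac{7338973606}{334275}$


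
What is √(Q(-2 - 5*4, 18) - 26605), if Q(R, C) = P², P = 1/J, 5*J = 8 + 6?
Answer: 3*I*√579395/14 ≈ 163.11*I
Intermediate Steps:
J = 14/5 (J = (8 + 6)/5 = (⅕)*14 = 14/5 ≈ 2.8000)
P = 5/14 (P = 1/(14/5) = 5/14 ≈ 0.35714)
Q(R, C) = 25/196 (Q(R, C) = (5/14)² = 25/196)
√(Q(-2 - 5*4, 18) - 26605) = √(25/196 - 26605) = √(-5214555/196) = 3*I*√579395/14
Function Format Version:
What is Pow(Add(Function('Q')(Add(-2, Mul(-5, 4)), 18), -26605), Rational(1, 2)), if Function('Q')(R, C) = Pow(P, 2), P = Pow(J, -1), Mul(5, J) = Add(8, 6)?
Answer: Mul(Rational(3, 14), I, Pow(579395, Rational(1, 2))) ≈ Mul(163.11, I)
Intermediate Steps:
J = Rational(14, 5) (J = Mul(Rational(1, 5), Add(8, 6)) = Mul(Rational(1, 5), 14) = Rational(14, 5) ≈ 2.8000)
P = Rational(5, 14) (P = Pow(Rational(14, 5), -1) = Rational(5, 14) ≈ 0.35714)
Function('Q')(R, C) = Rational(25, 196) (Function('Q')(R, C) = Pow(Rational(5, 14), 2) = Rational(25, 196))
Pow(Add(Function('Q')(Add(-2, Mul(-5, 4)), 18), -26605), Rational(1, 2)) = Pow(Add(Rational(25, 196), -26605), Rational(1, 2)) = Pow(Rational(-5214555, 196), Rational(1, 2)) = Mul(Rational(3, 14), I, Pow(579395, Rational(1, 2)))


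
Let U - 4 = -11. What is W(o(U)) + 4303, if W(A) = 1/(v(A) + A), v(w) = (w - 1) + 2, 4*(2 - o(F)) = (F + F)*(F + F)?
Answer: 400178/93 ≈ 4303.0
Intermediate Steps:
U = -7 (U = 4 - 11 = -7)
o(F) = 2 - F² (o(F) = 2 - (F + F)*(F + F)/4 = 2 - 2*F*2*F/4 = 2 - F²)
v(w) = 1 + w (v(w) = (-1 + w) + 2 = 1 + w)
W(A) = 1/(1 + 2*A) (W(A) = 1/((1 + A) + A) = 1/(1 + 2*A))
W(o(U)) + 4303 = 1/(1 + 2*(2 - 1*(-7)²)) + 4303 = 1/(1 + 2*(2 - 1*49)) + 4303 = 1/(1 + 2*(2 - 49)) + 4303 = 1/(1 + 2*(-47)) + 4303 = 1/(1 - 94) + 4303 = 1/(-93) + 4303 = -1/93 + 4303 = 400178/93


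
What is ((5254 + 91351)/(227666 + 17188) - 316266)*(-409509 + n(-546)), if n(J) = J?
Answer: 10584735849536915/81618 ≈ 1.2969e+11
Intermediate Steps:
((5254 + 91351)/(227666 + 17188) - 316266)*(-409509 + n(-546)) = ((5254 + 91351)/(227666 + 17188) - 316266)*(-409509 - 546) = (96605/244854 - 316266)*(-410055) = -77438898559/244854*(-410055) = 10584735849536915/81618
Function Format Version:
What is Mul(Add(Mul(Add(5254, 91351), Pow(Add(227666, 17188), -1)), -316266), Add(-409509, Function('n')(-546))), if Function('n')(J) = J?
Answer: Rational(10584735849536915, 81618) ≈ 1.2969e+11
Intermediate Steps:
Mul(Add(Mul(Add(5254, 91351), Pow(Add(227666, 17188), -1)), -316266), Add(-409509, Function('n')(-546))) = Mul(Add(Mul(Add(5254, 91351), Pow(Add(227666, 17188), -1)), -316266), Add(-409509, -546)) = Mul(Add(Mul(96605, Pow(244854, -1)), -316266), -410055) = Mul(Add(Mul(96605, Rational(1, 244854)), -316266), -410055) = Mul(Add(Rational(96605, 244854), -316266), -410055) = Mul(Rational(-77438898559, 244854), -410055) = Rational(10584735849536915, 81618)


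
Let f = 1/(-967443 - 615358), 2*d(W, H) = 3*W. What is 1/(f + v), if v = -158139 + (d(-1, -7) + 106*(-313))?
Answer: -3165602/605638226239 ≈ -5.2269e-6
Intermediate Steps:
d(W, H) = 3*W/2 (d(W, H) = (3*W)/2 = 3*W/2)
f = -1/1582801 (f = 1/(-1582801) = -1/1582801 ≈ -6.3179e-7)
v = -382637/2 (v = -158139 + ((3/2)*(-1) + 106*(-313)) = -158139 + (-3/2 - 33178) = -158139 - 66359/2 = -382637/2 ≈ -1.9132e+5)
1/(f + v) = 1/(-1/1582801 - 382637/2) = 1/(-605638226239/3165602) = -3165602/605638226239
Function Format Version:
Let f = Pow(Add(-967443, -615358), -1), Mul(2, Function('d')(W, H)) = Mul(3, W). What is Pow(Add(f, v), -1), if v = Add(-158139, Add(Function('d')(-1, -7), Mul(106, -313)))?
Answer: Rational(-3165602, 605638226239) ≈ -5.2269e-6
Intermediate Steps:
Function('d')(W, H) = Mul(Rational(3, 2), W) (Function('d')(W, H) = Mul(Rational(1, 2), Mul(3, W)) = Mul(Rational(3, 2), W))
f = Rational(-1, 1582801) (f = Pow(-1582801, -1) = Rational(-1, 1582801) ≈ -6.3179e-7)
v = Rational(-382637, 2) (v = Add(-158139, Add(Mul(Rational(3, 2), -1), Mul(106, -313))) = Add(-158139, Add(Rational(-3, 2), -33178)) = Add(-158139, Rational(-66359, 2)) = Rational(-382637, 2) ≈ -1.9132e+5)
Pow(Add(f, v), -1) = Pow(Add(Rational(-1, 1582801), Rational(-382637, 2)), -1) = Pow(Rational(-605638226239, 3165602), -1) = Rational(-3165602, 605638226239)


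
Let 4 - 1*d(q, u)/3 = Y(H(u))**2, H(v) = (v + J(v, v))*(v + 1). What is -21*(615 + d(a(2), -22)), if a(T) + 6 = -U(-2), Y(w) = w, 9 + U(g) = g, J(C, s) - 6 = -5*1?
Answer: 12239136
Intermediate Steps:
J(C, s) = 1 (J(C, s) = 6 - 5*1 = 6 - 5 = 1)
U(g) = -9 + g
H(v) = (1 + v)**2 (H(v) = (v + 1)*(v + 1) = (1 + v)*(1 + v) = (1 + v)**2)
a(T) = 5 (a(T) = -6 - (-9 - 2) = -6 - 1*(-11) = -6 + 11 = 5)
d(q, u) = 12 - 3*(1 + u**2 + 2*u)**2
-21*(615 + d(a(2), -22)) = -21*(615 + (12 - 3*(1 + (-22)**2 + 2*(-22))**2)) = -21*(615 + (12 - 3*(1 + 484 - 44)**2)) = -21*(615 + (12 - 3*441**2)) = -21*(615 + (12 - 3*194481)) = -21*(615 + (12 - 583443)) = -21*(615 - 583431) = -21*(-582816) = 12239136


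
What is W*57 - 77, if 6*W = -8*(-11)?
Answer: 759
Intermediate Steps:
W = 44/3 (W = (-8*(-11))/6 = (1/6)*88 = 44/3 ≈ 14.667)
W*57 - 77 = (44/3)*57 - 77 = 836 - 77 = 759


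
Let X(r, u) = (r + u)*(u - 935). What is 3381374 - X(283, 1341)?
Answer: 2722030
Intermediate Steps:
X(r, u) = (-935 + u)*(r + u) (X(r, u) = (r + u)*(-935 + u) = (-935 + u)*(r + u))
3381374 - X(283, 1341) = 3381374 - (1341² - 935*283 - 935*1341 + 283*1341) = 3381374 - (1798281 - 264605 - 1253835 + 379503) = 3381374 - 1*659344 = 3381374 - 659344 = 2722030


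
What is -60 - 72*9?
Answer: -708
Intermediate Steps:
-60 - 72*9 = -60 - 12*54 = -60 - 648 = -708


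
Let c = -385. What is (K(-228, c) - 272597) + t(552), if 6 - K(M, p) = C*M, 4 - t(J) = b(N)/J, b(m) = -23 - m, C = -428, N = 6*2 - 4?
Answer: -204334361/552 ≈ -3.7017e+5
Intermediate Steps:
N = 8 (N = 12 - 4 = 8)
t(J) = 4 + 31/J (t(J) = 4 - (-23 - 1*8)/J = 4 - (-23 - 8)/J = 4 - (-31)/J = 4 + 31/J)
K(M, p) = 6 + 428*M (K(M, p) = 6 - (-428)*M = 6 + 428*M)
(K(-228, c) - 272597) + t(552) = ((6 + 428*(-228)) - 272597) + (4 + 31/552) = ((6 - 97584) - 272597) + (4 + 31*(1/552)) = (-97578 - 272597) + (4 + 31/552) = -370175 + 2239/552 = -204334361/552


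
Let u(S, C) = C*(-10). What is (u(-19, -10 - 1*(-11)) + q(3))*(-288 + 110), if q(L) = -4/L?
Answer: 6052/3 ≈ 2017.3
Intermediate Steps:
u(S, C) = -10*C
(u(-19, -10 - 1*(-11)) + q(3))*(-288 + 110) = (-10*(-10 - 1*(-11)) - 4/3)*(-288 + 110) = (-10*(-10 + 11) - 4*1/3)*(-178) = (-10*1 - 4/3)*(-178) = (-10 - 4/3)*(-178) = -34/3*(-178) = 6052/3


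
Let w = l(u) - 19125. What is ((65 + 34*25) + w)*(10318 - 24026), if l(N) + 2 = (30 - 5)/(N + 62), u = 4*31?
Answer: 23217287578/93 ≈ 2.4965e+8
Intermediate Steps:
u = 124
l(N) = -2 + 25/(62 + N) (l(N) = -2 + (30 - 5)/(N + 62) = -2 + 25/(62 + N))
w = -3557597/186 (w = (-99 - 2*124)/(62 + 124) - 19125 = (-99 - 248)/186 - 19125 = (1/186)*(-347) - 19125 = -347/186 - 19125 = -3557597/186 ≈ -19127.)
((65 + 34*25) + w)*(10318 - 24026) = ((65 + 34*25) - 3557597/186)*(10318 - 24026) = ((65 + 850) - 3557597/186)*(-13708) = (915 - 3557597/186)*(-13708) = -3387407/186*(-13708) = 23217287578/93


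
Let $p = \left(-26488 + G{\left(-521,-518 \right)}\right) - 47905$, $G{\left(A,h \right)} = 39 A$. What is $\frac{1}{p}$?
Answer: $- \frac{1}{94712} \approx -1.0558 \cdot 10^{-5}$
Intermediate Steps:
$p = -94712$ ($p = \left(-26488 + 39 \left(-521\right)\right) - 47905 = \left(-26488 - 20319\right) - 47905 = -46807 - 47905 = -94712$)
$\frac{1}{p} = \frac{1}{-94712} = - \frac{1}{94712}$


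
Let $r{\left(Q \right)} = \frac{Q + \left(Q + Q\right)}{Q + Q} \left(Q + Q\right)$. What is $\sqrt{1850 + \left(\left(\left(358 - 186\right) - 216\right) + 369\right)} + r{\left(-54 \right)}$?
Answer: $-162 + 5 \sqrt{87} \approx -115.36$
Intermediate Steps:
$r{\left(Q \right)} = 3 Q$ ($r{\left(Q \right)} = \frac{Q + 2 Q}{2 Q} 2 Q = 3 Q \frac{1}{2 Q} 2 Q = \frac{3 \cdot 2 Q}{2} = 3 Q$)
$\sqrt{1850 + \left(\left(\left(358 - 186\right) - 216\right) + 369\right)} + r{\left(-54 \right)} = \sqrt{1850 + \left(\left(\left(358 - 186\right) - 216\right) + 369\right)} + 3 \left(-54\right) = \sqrt{1850 + \left(\left(172 - 216\right) + 369\right)} - 162 = \sqrt{1850 + \left(-44 + 369\right)} - 162 = \sqrt{1850 + 325} - 162 = \sqrt{2175} - 162 = 5 \sqrt{87} - 162 = -162 + 5 \sqrt{87}$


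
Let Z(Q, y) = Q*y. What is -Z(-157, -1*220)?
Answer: -34540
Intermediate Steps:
-Z(-157, -1*220) = -(-157)*(-1*220) = -(-157)*(-220) = -1*34540 = -34540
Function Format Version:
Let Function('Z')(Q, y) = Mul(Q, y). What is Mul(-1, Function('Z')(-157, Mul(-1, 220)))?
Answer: -34540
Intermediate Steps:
Mul(-1, Function('Z')(-157, Mul(-1, 220))) = Mul(-1, Mul(-157, Mul(-1, 220))) = Mul(-1, Mul(-157, -220)) = Mul(-1, 34540) = -34540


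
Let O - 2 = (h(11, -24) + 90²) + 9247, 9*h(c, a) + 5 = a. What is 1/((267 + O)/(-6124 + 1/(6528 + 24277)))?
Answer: -1697848371/4883054575 ≈ -0.34770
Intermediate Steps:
h(c, a) = -5/9 + a/9
O = 156112/9 (O = 2 + (((-5/9 + (⅑)*(-24)) + 90²) + 9247) = 2 + (((-5/9 - 8/3) + 8100) + 9247) = 2 + ((-29/9 + 8100) + 9247) = 2 + (72871/9 + 9247) = 2 + 156094/9 = 156112/9 ≈ 17346.)
1/((267 + O)/(-6124 + 1/(6528 + 24277))) = 1/((267 + 156112/9)/(-6124 + 1/(6528 + 24277))) = 1/(158515/(9*(-6124 + 1/30805))) = 1/(158515/(9*(-188649819/30805))) = 1/((158515/9)*(-30805/188649819)) = 1/(-4883054575/1697848371) = -1697848371/4883054575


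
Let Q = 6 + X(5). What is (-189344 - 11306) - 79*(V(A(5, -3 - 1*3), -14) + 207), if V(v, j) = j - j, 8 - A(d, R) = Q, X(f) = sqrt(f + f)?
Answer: -217003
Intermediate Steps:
X(f) = sqrt(2)*sqrt(f) (X(f) = sqrt(2*f) = sqrt(2)*sqrt(f))
Q = 6 + sqrt(10) (Q = 6 + sqrt(2)*sqrt(5) = 6 + sqrt(10) ≈ 9.1623)
A(d, R) = 2 - sqrt(10) (A(d, R) = 8 - (6 + sqrt(10)) = 8 + (-6 - sqrt(10)) = 2 - sqrt(10))
V(v, j) = 0
(-189344 - 11306) - 79*(V(A(5, -3 - 1*3), -14) + 207) = (-189344 - 11306) - 79*(0 + 207) = -200650 - 79*207 = -200650 - 16353 = -217003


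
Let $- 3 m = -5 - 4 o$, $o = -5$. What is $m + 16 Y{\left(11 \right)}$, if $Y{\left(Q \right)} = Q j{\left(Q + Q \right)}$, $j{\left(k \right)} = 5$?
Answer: $875$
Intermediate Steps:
$m = -5$ ($m = - \frac{-5 - -20}{3} = - \frac{-5 + 20}{3} = \left(- \frac{1}{3}\right) 15 = -5$)
$Y{\left(Q \right)} = 5 Q$ ($Y{\left(Q \right)} = Q 5 = 5 Q$)
$m + 16 Y{\left(11 \right)} = -5 + 16 \cdot 5 \cdot 11 = -5 + 16 \cdot 55 = -5 + 880 = 875$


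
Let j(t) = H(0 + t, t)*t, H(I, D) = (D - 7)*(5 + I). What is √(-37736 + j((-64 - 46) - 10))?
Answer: 8*I*√27974 ≈ 1338.0*I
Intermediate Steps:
H(I, D) = (-7 + D)*(5 + I)
j(t) = t*(-35 + t² - 2*t) (j(t) = (-35 - 7*(0 + t) + 5*t + t*(0 + t))*t = (-35 - 7*t + 5*t + t*t)*t = (-35 - 7*t + 5*t + t²)*t = (-35 + t² - 2*t)*t = t*(-35 + t² - 2*t))
√(-37736 + j((-64 - 46) - 10)) = √(-37736 + ((-64 - 46) - 10)*(-35 + ((-64 - 46) - 10)² - 2*((-64 - 46) - 10))) = √(-37736 + (-110 - 10)*(-35 + (-110 - 10)² - 2*(-110 - 10))) = √(-37736 - 120*(-35 + (-120)² - 2*(-120))) = √(-37736 - 120*(-35 + 14400 + 240)) = √(-37736 - 120*14605) = √(-37736 - 1752600) = √(-1790336) = 8*I*√27974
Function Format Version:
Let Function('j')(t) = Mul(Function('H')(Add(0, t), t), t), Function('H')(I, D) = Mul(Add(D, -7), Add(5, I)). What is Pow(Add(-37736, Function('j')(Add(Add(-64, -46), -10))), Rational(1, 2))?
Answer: Mul(8, I, Pow(27974, Rational(1, 2))) ≈ Mul(1338.0, I)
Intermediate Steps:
Function('H')(I, D) = Mul(Add(-7, D), Add(5, I))
Function('j')(t) = Mul(t, Add(-35, Pow(t, 2), Mul(-2, t))) (Function('j')(t) = Mul(Add(-35, Mul(-7, Add(0, t)), Mul(5, t), Mul(t, Add(0, t))), t) = Mul(Add(-35, Mul(-7, t), Mul(5, t), Mul(t, t)), t) = Mul(Add(-35, Mul(-7, t), Mul(5, t), Pow(t, 2)), t) = Mul(Add(-35, Pow(t, 2), Mul(-2, t)), t) = Mul(t, Add(-35, Pow(t, 2), Mul(-2, t))))
Pow(Add(-37736, Function('j')(Add(Add(-64, -46), -10))), Rational(1, 2)) = Pow(Add(-37736, Mul(Add(Add(-64, -46), -10), Add(-35, Pow(Add(Add(-64, -46), -10), 2), Mul(-2, Add(Add(-64, -46), -10))))), Rational(1, 2)) = Pow(Add(-37736, Mul(Add(-110, -10), Add(-35, Pow(Add(-110, -10), 2), Mul(-2, Add(-110, -10))))), Rational(1, 2)) = Pow(Add(-37736, Mul(-120, Add(-35, Pow(-120, 2), Mul(-2, -120)))), Rational(1, 2)) = Pow(Add(-37736, Mul(-120, Add(-35, 14400, 240))), Rational(1, 2)) = Pow(Add(-37736, Mul(-120, 14605)), Rational(1, 2)) = Pow(Add(-37736, -1752600), Rational(1, 2)) = Pow(-1790336, Rational(1, 2)) = Mul(8, I, Pow(27974, Rational(1, 2)))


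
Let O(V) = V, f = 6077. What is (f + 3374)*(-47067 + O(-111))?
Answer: -445879278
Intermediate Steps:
(f + 3374)*(-47067 + O(-111)) = (6077 + 3374)*(-47067 - 111) = 9451*(-47178) = -445879278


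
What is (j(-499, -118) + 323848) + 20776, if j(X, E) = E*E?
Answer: 358548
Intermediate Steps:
j(X, E) = E²
(j(-499, -118) + 323848) + 20776 = ((-118)² + 323848) + 20776 = (13924 + 323848) + 20776 = 337772 + 20776 = 358548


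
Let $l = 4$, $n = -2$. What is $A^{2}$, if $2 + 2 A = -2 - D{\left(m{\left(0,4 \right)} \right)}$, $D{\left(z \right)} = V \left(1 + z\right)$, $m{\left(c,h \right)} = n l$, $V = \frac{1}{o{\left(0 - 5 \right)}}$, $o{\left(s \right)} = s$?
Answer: $\frac{729}{100} \approx 7.29$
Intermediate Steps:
$V = - \frac{1}{5}$ ($V = \frac{1}{0 - 5} = \frac{1}{-5} = - \frac{1}{5} \approx -0.2$)
$m{\left(c,h \right)} = -8$ ($m{\left(c,h \right)} = \left(-2\right) 4 = -8$)
$D{\left(z \right)} = - \frac{1}{5} - \frac{z}{5}$ ($D{\left(z \right)} = - \frac{1 + z}{5} = - \frac{1}{5} - \frac{z}{5}$)
$A = - \frac{27}{10}$ ($A = -1 + \frac{-2 - \left(- \frac{1}{5} - - \frac{8}{5}\right)}{2} = -1 + \frac{-2 - \left(- \frac{1}{5} + \frac{8}{5}\right)}{2} = -1 + \frac{-2 - \frac{7}{5}}{2} = -1 + \frac{1}{2} \left(- \frac{17}{5}\right) = -1 - \frac{17}{10} = - \frac{27}{10} \approx -2.7$)
$A^{2} = \left(- \frac{27}{10}\right)^{2} = \frac{729}{100}$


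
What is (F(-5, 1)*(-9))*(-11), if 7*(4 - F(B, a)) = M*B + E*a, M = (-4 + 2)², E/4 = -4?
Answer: 6336/7 ≈ 905.14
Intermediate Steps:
E = -16 (E = 4*(-4) = -16)
M = 4 (M = (-2)² = 4)
F(B, a) = 4 - 4*B/7 + 16*a/7 (F(B, a) = 4 - (4*B - 16*a)/7 = 4 - (-16*a + 4*B)/7 = 4 + (-4*B/7 + 16*a/7) = 4 - 4*B/7 + 16*a/7)
(F(-5, 1)*(-9))*(-11) = ((4 - 4/7*(-5) + (16/7)*1)*(-9))*(-11) = ((4 + 20/7 + 16/7)*(-9))*(-11) = ((64/7)*(-9))*(-11) = -576/7*(-11) = 6336/7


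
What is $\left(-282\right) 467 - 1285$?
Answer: $-132979$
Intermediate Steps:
$\left(-282\right) 467 - 1285 = -131694 - 1285 = -132979$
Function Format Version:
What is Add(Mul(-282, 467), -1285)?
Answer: -132979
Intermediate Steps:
Add(Mul(-282, 467), -1285) = Add(-131694, -1285) = -132979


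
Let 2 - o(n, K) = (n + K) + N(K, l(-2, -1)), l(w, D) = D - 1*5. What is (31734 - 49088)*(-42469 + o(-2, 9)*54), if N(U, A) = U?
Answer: 750126650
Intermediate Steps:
l(w, D) = -5 + D (l(w, D) = D - 5 = -5 + D)
o(n, K) = 2 - n - 2*K (o(n, K) = 2 - ((n + K) + K) = 2 - ((K + n) + K) = 2 - (n + 2*K) = 2 + (-n - 2*K) = 2 - n - 2*K)
(31734 - 49088)*(-42469 + o(-2, 9)*54) = (31734 - 49088)*(-42469 + (2 - 1*(-2) - 2*9)*54) = -17354*(-42469 + (2 + 2 - 18)*54) = -17354*(-42469 - 14*54) = -17354*(-42469 - 756) = -17354*(-43225) = 750126650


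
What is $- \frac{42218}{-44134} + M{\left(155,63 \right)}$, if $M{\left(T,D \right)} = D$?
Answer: $\frac{1411330}{22067} \approx 63.957$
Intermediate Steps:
$- \frac{42218}{-44134} + M{\left(155,63 \right)} = - \frac{42218}{-44134} + 63 = \left(-42218\right) \left(- \frac{1}{44134}\right) + 63 = \frac{21109}{22067} + 63 = \frac{1411330}{22067}$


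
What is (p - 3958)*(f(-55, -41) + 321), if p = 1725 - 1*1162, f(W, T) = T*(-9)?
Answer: -2342550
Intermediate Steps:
f(W, T) = -9*T
p = 563 (p = 1725 - 1162 = 563)
(p - 3958)*(f(-55, -41) + 321) = (563 - 3958)*(-9*(-41) + 321) = -3395*(369 + 321) = -3395*690 = -2342550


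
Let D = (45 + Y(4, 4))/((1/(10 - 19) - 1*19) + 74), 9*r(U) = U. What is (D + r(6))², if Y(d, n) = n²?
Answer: 6943225/2196324 ≈ 3.1613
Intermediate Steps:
r(U) = U/9
D = 549/494 (D = (45 + 4²)/((1/(10 - 19) - 1*19) + 74) = (45 + 16)/((1/(-9) - 19) + 74) = 61/((-⅑ - 19) + 74) = 61/(-172/9 + 74) = 61/(494/9) = 61*(9/494) = 549/494 ≈ 1.1113)
(D + r(6))² = (549/494 + (⅑)*6)² = (549/494 + ⅔)² = (2635/1482)² = 6943225/2196324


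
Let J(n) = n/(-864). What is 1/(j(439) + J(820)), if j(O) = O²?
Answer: 216/41627531 ≈ 5.1889e-6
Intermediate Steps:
J(n) = -n/864 (J(n) = n*(-1/864) = -n/864)
1/(j(439) + J(820)) = 1/(439² - 1/864*820) = 1/(192721 - 205/216) = 1/(41627531/216) = 216/41627531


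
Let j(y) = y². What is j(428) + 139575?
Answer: 322759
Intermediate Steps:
j(428) + 139575 = 428² + 139575 = 183184 + 139575 = 322759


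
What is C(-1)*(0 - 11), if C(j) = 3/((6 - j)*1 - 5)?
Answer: -33/2 ≈ -16.500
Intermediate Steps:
C(j) = 3/(1 - j) (C(j) = 3/((6 - j) - 5) = 3/(1 - j))
C(-1)*(0 - 11) = (-3/(-1 - 1))*(0 - 11) = -3/(-2)*(-11) = -3*(-½)*(-11) = (3/2)*(-11) = -33/2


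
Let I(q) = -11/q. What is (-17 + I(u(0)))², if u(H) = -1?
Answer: 36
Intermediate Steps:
(-17 + I(u(0)))² = (-17 - 11/(-1))² = (-17 - 11*(-1))² = (-17 + 11)² = (-6)² = 36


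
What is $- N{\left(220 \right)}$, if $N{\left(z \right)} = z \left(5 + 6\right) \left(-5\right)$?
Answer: $12100$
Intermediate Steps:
$N{\left(z \right)} = - 55 z$ ($N{\left(z \right)} = z 11 \left(-5\right) = 11 z \left(-5\right) = - 55 z$)
$- N{\left(220 \right)} = - \left(-55\right) 220 = \left(-1\right) \left(-12100\right) = 12100$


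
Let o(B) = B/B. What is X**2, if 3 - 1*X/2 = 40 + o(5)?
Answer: 5776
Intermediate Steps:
o(B) = 1
X = -76 (X = 6 - 2*(40 + 1) = 6 - 2*41 = 6 - 82 = -76)
X**2 = (-76)**2 = 5776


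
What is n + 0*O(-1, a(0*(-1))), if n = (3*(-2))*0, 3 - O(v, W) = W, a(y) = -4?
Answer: 0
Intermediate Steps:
O(v, W) = 3 - W
n = 0 (n = -6*0 = 0)
n + 0*O(-1, a(0*(-1))) = 0 + 0*(3 - 1*(-4)) = 0 + 0*(3 + 4) = 0 + 0*7 = 0 + 0 = 0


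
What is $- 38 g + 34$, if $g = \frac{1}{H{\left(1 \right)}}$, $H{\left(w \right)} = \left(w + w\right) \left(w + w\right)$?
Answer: $\frac{49}{2} \approx 24.5$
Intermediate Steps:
$H{\left(w \right)} = 4 w^{2}$ ($H{\left(w \right)} = 2 w 2 w = 4 w^{2}$)
$g = \frac{1}{4}$ ($g = \frac{1}{4 \cdot 1^{2}} = \frac{1}{4 \cdot 1} = \frac{1}{4} \approx 0.25$)
$- 38 g + 34 = \left(-38\right) \frac{1}{4} + 34 = - \frac{19}{2} + 34 = \frac{49}{2}$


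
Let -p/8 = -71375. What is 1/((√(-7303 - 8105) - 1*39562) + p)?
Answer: 88573/47071060542 - I*√107/23535530271 ≈ 1.8817e-6 - 4.3951e-10*I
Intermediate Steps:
p = 571000 (p = -8*(-71375) = 571000)
1/((√(-7303 - 8105) - 1*39562) + p) = 1/((√(-7303 - 8105) - 1*39562) + 571000) = 1/((√(-15408) - 39562) + 571000) = 1/((12*I*√107 - 39562) + 571000) = 1/((-39562 + 12*I*√107) + 571000) = 1/(531438 + 12*I*√107)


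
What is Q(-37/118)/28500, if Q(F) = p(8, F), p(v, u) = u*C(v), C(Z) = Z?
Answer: -37/420375 ≈ -8.8017e-5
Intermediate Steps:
p(v, u) = u*v
Q(F) = 8*F (Q(F) = F*8 = 8*F)
Q(-37/118)/28500 = (8*(-37/118))/28500 = (8*(-37*1/118))*(1/28500) = (8*(-37/118))*(1/28500) = -148/59*1/28500 = -37/420375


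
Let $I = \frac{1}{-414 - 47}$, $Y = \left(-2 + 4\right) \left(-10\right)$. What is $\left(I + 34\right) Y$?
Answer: $- \frac{313460}{461} \approx -679.96$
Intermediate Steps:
$Y = -20$ ($Y = 2 \left(-10\right) = -20$)
$I = - \frac{1}{461}$ ($I = \frac{1}{-461} = - \frac{1}{461} \approx -0.0021692$)
$\left(I + 34\right) Y = \left(- \frac{1}{461} + 34\right) \left(-20\right) = \frac{15673}{461} \left(-20\right) = - \frac{313460}{461}$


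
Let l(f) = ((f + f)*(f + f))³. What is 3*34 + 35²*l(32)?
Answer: 84181359001702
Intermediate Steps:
l(f) = 64*f⁶ (l(f) = ((2*f)*(2*f))³ = (4*f²)³ = 64*f⁶)
3*34 + 35²*l(32) = 3*34 + 35²*(64*32⁶) = 102 + 1225*(64*1073741824) = 102 + 1225*68719476736 = 102 + 84181359001600 = 84181359001702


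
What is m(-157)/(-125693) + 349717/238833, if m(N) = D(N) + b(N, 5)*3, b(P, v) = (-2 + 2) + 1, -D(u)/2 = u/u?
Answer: 43956740048/30019636269 ≈ 1.4643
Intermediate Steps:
D(u) = -2 (D(u) = -2*u/u = -2*1 = -2)
b(P, v) = 1 (b(P, v) = 0 + 1 = 1)
m(N) = 1 (m(N) = -2 + 1*3 = -2 + 3 = 1)
m(-157)/(-125693) + 349717/238833 = 1/(-125693) + 349717/238833 = 1*(-1/125693) + 349717*(1/238833) = -1/125693 + 349717/238833 = 43956740048/30019636269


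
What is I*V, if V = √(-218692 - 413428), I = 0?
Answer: 0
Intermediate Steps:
V = 2*I*√158030 (V = √(-632120) = 2*I*√158030 ≈ 795.06*I)
I*V = 0*(2*I*√158030) = 0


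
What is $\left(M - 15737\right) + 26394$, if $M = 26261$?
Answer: $36918$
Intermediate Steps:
$\left(M - 15737\right) + 26394 = \left(26261 - 15737\right) + 26394 = 10524 + 26394 = 36918$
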